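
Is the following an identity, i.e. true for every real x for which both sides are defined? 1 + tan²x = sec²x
Yes, this is an identity.

Claim: 1 + tan²x = sec²x.
Reasoning: Start from sin²x + cos²x = 1 and divide every term by cos²x (allowed wherever tan x and sec x are defined): tan²x + 1 = 1/cos²x = sec²x.
So the two sides agree for every real x for which both sides are defined.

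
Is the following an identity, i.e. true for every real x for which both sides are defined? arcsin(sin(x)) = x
No, this is NOT an identity.

Claim: arcsin(sin(x)) = x.
Test a specific point where both sides are defined: x = 2π/3.
LHS = arcsin(sin(x)) ≈ 1.0472
RHS = x ≈ 2.0944
Since 1.0472 ≠ 2.0944, the equation fails at this point, so it cannot hold for every real x for which both sides are defined.
arcsin only returns values in [-π/2, π/2], so arcsin(sin(x)) = x holds only for x in that interval, not for all real x.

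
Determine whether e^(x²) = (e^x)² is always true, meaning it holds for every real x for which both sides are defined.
No, this is NOT an identity.

Claim: e^(x²) = (e^x)².
Test a specific point where both sides are defined: x = 1.
LHS = e^(x²) ≈ 2.7183
RHS = (e^x)² ≈ 7.3891
Since 2.7183 ≠ 7.3891, the equation fails at this point, so it cannot hold for every real x for which both sides are defined.
(e^x)² = e^(2x), and 2x ≠ x² in general.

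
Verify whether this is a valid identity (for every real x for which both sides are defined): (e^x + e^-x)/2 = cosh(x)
Claim: (e^x + e^-x)/2 = cosh(x).
Reasoning: This is exactly the definition of the hyperbolic cosine: cosh(x) := (e^x + e^-x)/2.
So the two sides agree for every real x for which both sides are defined.

Conclusion: Yes, this is an identity.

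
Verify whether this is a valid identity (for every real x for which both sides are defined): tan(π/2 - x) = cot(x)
Claim: tan(π/2 - x) = cot(x).
Reasoning: tan(π/2 - x) = sin(π/2 - x)/cos(π/2 - x) = cos(x)/sin(x) = cot(x), using the cofunction identities sin(π/2 - x) = cos(x) and cos(π/2 - x) = sin(x).
So the two sides agree for every real x for which both sides are defined.

Conclusion: Yes, this is an identity.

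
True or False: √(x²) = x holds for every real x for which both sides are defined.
Claim: √(x²) = x.
Test a specific point where both sides are defined: x = -1.
LHS = √(x²) ≈ 1.0000
RHS = x ≈ -1.0000
Since 1.0000 ≠ -1.0000, the equation fails at this point, so it cannot hold for every real x for which both sides are defined.
√(x²) = |x|, which differs from x whenever x < 0 (both sides are defined for every real x).

Conclusion: False.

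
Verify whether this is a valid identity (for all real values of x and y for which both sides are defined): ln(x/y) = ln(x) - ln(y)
Yes, this is an identity.

Claim: ln(x/y) = ln(x) - ln(y).
Reasoning: Both sides are simultaneously defined only when x, y > 0. Write x = e^p, y = e^q. Then x/y = e^(p-q), so ln(x/y) = p - q = ln(x) - ln(y).
So the two sides agree for all real values of x and y for which both sides are defined.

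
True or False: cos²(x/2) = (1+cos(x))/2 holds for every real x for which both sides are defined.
True.

Claim: cos²(x/2) = (1+cos(x))/2.
Reasoning: Use cos(2θ) = 2cos²θ - 1 with θ = x/2: cos(x) = 2cos²(x/2) - 1. Solving for cos²(x/2) gives (1 + cos(x))/2.
So the two sides agree for every real x for which both sides are defined.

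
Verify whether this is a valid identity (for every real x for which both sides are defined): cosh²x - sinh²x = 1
Yes, this is an identity.

Claim: cosh²x - sinh²x = 1.
Reasoning: With cosh(x) = (e^x + e^-x)/2 and sinh(x) = (e^x - e^-x)/2: cosh²x = (e^(2x) + 2 + e^(-2x))/4 and sinh²x = (e^(2x) - 2 + e^(-2x))/4. Subtracting leaves 4/4 = 1.
So the two sides agree for every real x for which both sides are defined.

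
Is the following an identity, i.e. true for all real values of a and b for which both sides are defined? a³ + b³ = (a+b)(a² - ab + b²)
Yes, this is an identity.

Claim: a³ + b³ = (a+b)(a² - ab + b²).
Reasoning: Expand the right side: (a+b)(a² - ab + b²) = a³ - a²b + ab² + a²b - ab² + b³ = a³ + b³ (the middle terms cancel in pairs).
So the two sides agree for all real values of a and b for which both sides are defined.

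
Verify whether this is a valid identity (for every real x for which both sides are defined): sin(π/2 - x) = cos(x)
Claim: sin(π/2 - x) = cos(x).
Reasoning: Use sin(u - v) = sin(u)cos(v) - cos(u)sin(v) with u = π/2, v = x: sin(π/2)cos(x) - cos(π/2)sin(x) = 1·cos(x) - 0·sin(x) = cos(x).
So the two sides agree for every real x for which both sides are defined.

Conclusion: Yes, this is an identity.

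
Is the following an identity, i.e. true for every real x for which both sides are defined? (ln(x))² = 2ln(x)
Claim: (ln(x))² = 2ln(x).
Test a specific point where both sides are defined: x = 2.
LHS = (ln(x))² ≈ 0.4805
RHS = 2ln(x) ≈ 1.3863
Since 0.4805 ≠ 1.3863, the equation fails at this point, so it cannot hold for every real x for which both sides are defined.
2ln(x) equals ln(x²), which is not the same as (ln x)².

Conclusion: No, this is NOT an identity.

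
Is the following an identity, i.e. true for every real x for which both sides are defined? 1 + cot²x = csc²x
Yes, this is an identity.

Claim: 1 + cot²x = csc²x.
Reasoning: Start from sin²x + cos²x = 1 and divide every term by sin²x (allowed wherever cot x and csc x are defined): 1 + cot²x = 1/sin²x = csc²x.
So the two sides agree for every real x for which both sides are defined.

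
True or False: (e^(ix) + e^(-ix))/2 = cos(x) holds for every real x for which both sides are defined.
Claim: (e^(ix) + e^(-ix))/2 = cos(x).
Reasoning: By Euler's formula e^(ix) = cos(x) + i·sin(x) and e^(-ix) = cos(x) - i·sin(x). Adding cancels the sine terms: e^(ix) + e^(-ix) = 2cos(x); divide by 2.
So the two sides agree for every real x for which both sides are defined.

Conclusion: True.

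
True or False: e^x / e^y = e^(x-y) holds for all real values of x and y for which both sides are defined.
True.

Claim: e^x / e^y = e^(x-y).
Reasoning: 1/e^y = e^(-y), so e^x / e^y = e^x · e^(-y) = e^(x + (-y)) = e^(x-y) by the product rule for exponents.
So the two sides agree for all real values of x and y for which both sides are defined.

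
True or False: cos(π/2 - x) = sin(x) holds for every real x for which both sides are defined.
Claim: cos(π/2 - x) = sin(x).
Reasoning: Use cos(u - v) = cos(u)cos(v) + sin(u)sin(v) with u = π/2, v = x: cos(π/2)cos(x) + sin(π/2)sin(x) = 0·cos(x) + 1·sin(x) = sin(x).
So the two sides agree for every real x for which both sides are defined.

Conclusion: True.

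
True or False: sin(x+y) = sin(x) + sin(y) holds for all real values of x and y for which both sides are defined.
Claim: sin(x+y) = sin(x) + sin(y).
Test a specific point where both sides are defined: x = π, y = π/2.
LHS = sin(x+y) ≈ -1.0000
RHS = sin(x) + sin(y) ≈ 1.0000
Since -1.0000 ≠ 1.0000, the equation fails at this point, so it cannot hold for all real values of x and y for which both sides are defined.
The correct expansion is sin(x+y) = sin(x)cos(y) + cos(x)sin(y); sine is not additive.

Conclusion: False.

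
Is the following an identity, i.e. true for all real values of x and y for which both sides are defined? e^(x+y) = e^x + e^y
Claim: e^(x+y) = e^x + e^y.
Test a specific point where both sides are defined: x = -2, y = 1.
LHS = e^(x+y) ≈ 0.3679
RHS = e^x + e^y ≈ 2.8536
Since 0.3679 ≠ 2.8536, the equation fails at this point, so it cannot hold for all real values of x and y for which both sides are defined.
The correct rule is e^(x+y) = e^x · e^y (a product, not a sum).

Conclusion: No, this is NOT an identity.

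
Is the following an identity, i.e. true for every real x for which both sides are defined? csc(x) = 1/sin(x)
Claim: csc(x) = 1/sin(x).
Reasoning: csc(x) is by definition the reciprocal of sin(x), wherever sin(x) ≠ 0.
So the two sides agree for every real x for which both sides are defined.

Conclusion: Yes, this is an identity.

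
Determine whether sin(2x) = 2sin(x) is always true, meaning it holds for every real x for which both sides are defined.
Claim: sin(2x) = 2sin(x).
Test a specific point where both sides are defined: x = -π/6.
LHS = sin(2x) ≈ -0.8660
RHS = 2sin(x) ≈ -1.0000
Since -0.8660 ≠ -1.0000, the equation fails at this point, so it cannot hold for every real x for which both sides are defined.
The correct double-angle formula is sin(2x) = 2sin(x)cos(x).

Conclusion: No, this is NOT an identity.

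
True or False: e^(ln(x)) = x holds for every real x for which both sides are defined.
Claim: e^(ln(x)) = x.
Reasoning: For x > 0, ln(x) is by definition the exponent p such that e^p = x. Raising e to that exponent therefore returns x: e^(ln x) = x.
So the two sides agree for every real x for which both sides are defined.

Conclusion: True.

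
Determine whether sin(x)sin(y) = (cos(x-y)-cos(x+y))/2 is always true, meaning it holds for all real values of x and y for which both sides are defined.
Claim: sin(x)sin(y) = (cos(x-y)-cos(x+y))/2.
Reasoning: cos(x-y) = cos(x)cos(y) + sin(x)sin(y) and cos(x+y) = cos(x)cos(y) - sin(x)sin(y). Subtracting, cos(x-y) - cos(x+y) = 2sin(x)sin(y); divide by 2.
So the two sides agree for all real values of x and y for which both sides are defined.

Conclusion: Yes, this is an identity.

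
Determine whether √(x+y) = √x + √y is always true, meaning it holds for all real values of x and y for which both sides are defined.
Claim: √(x+y) = √x + √y.
Test a specific point where both sides are defined: x = 4, y = 1.
LHS = √(x+y) ≈ 2.2361
RHS = √x + √y ≈ 3.0000
Since 2.2361 ≠ 3.0000, the equation fails at this point, so it cannot hold for all real values of x and y for which both sides are defined.
Squaring the right side gives x + 2√(xy) + y, not x + y.

Conclusion: No, this is NOT an identity.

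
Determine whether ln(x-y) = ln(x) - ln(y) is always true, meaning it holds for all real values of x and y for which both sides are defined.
Claim: ln(x-y) = ln(x) - ln(y).
Test a specific point where both sides are defined: x = 3, y = 1.
LHS = ln(x-y) ≈ 0.6931
RHS = ln(x) - ln(y) ≈ 1.0986
Since 0.6931 ≠ 1.0986, the equation fails at this point, so it cannot hold for all real values of x and y for which both sides are defined.
ln(x) - ln(y) = ln(x/y), not ln(x-y).

Conclusion: No, this is NOT an identity.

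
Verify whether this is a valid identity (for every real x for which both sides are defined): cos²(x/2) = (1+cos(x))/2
Claim: cos²(x/2) = (1+cos(x))/2.
Reasoning: Use cos(2θ) = 2cos²θ - 1 with θ = x/2: cos(x) = 2cos²(x/2) - 1. Solving for cos²(x/2) gives (1 + cos(x))/2.
So the two sides agree for every real x for which both sides are defined.

Conclusion: Yes, this is an identity.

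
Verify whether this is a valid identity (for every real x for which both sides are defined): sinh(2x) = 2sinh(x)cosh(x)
Yes, this is an identity.

Claim: sinh(2x) = 2sinh(x)cosh(x).
Reasoning: 2sinh(x)cosh(x) = 2 · (e^x - e^-x)/2 · (e^x + e^-x)/2 = (e^(2x) - e^(-2x))/2 = sinh(2x).
So the two sides agree for every real x for which both sides are defined.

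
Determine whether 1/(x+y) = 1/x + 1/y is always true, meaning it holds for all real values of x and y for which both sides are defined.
No, this is NOT an identity.

Claim: 1/(x+y) = 1/x + 1/y.
Test a specific point where both sides are defined: x = -3, y = 4.
LHS = 1/(x+y) ≈ 1.0000
RHS = 1/x + 1/y ≈ -0.0833
Since 1.0000 ≠ -0.0833, the equation fails at this point, so it cannot hold for all real values of x and y for which both sides are defined.
1/x + 1/y = (x+y)/(xy), which is not 1/(x+y).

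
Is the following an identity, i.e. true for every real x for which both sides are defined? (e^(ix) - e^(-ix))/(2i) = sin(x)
Claim: (e^(ix) - e^(-ix))/(2i) = sin(x).
Reasoning: By Euler's formula e^(ix) = cos(x) + i·sin(x) and e^(-ix) = cos(x) - i·sin(x). Subtracting cancels the cosine terms: e^(ix) - e^(-ix) = 2i·sin(x); divide by 2i.
So the two sides agree for every real x for which both sides are defined.

Conclusion: Yes, this is an identity.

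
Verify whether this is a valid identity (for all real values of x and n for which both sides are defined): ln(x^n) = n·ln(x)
Claim: ln(x^n) = n·ln(x).
Reasoning: The right side requires x > 0. For x > 0, x^n = (e^(ln x))^n = e^(n·ln x), so taking ln of both sides gives ln(x^n) = n·ln(x).
So the two sides agree for all real values of x and n for which both sides are defined.

Conclusion: Yes, this is an identity.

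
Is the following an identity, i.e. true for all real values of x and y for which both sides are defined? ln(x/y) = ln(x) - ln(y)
Claim: ln(x/y) = ln(x) - ln(y).
Reasoning: Both sides are simultaneously defined only when x, y > 0. Write x = e^p, y = e^q. Then x/y = e^(p-q), so ln(x/y) = p - q = ln(x) - ln(y).
So the two sides agree for all real values of x and y for which both sides are defined.

Conclusion: Yes, this is an identity.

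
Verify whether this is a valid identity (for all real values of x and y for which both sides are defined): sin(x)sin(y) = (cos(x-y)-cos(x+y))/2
Yes, this is an identity.

Claim: sin(x)sin(y) = (cos(x-y)-cos(x+y))/2.
Reasoning: cos(x-y) = cos(x)cos(y) + sin(x)sin(y) and cos(x+y) = cos(x)cos(y) - sin(x)sin(y). Subtracting, cos(x-y) - cos(x+y) = 2sin(x)sin(y); divide by 2.
So the two sides agree for all real values of x and y for which both sides are defined.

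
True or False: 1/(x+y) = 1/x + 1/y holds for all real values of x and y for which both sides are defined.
Claim: 1/(x+y) = 1/x + 1/y.
Test a specific point where both sides are defined: x = 2, y = 4.
LHS = 1/(x+y) ≈ 0.1667
RHS = 1/x + 1/y ≈ 0.7500
Since 0.1667 ≠ 0.7500, the equation fails at this point, so it cannot hold for all real values of x and y for which both sides are defined.
1/x + 1/y = (x+y)/(xy), which is not 1/(x+y).

Conclusion: False.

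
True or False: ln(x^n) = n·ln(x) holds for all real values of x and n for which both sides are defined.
True.

Claim: ln(x^n) = n·ln(x).
Reasoning: The right side requires x > 0. For x > 0, x^n = (e^(ln x))^n = e^(n·ln x), so taking ln of both sides gives ln(x^n) = n·ln(x).
So the two sides agree for all real values of x and n for which both sides are defined.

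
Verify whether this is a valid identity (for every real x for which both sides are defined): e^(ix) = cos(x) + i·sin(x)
Claim: e^(ix) = cos(x) + i·sin(x).
Reasoning: Euler's formula. Expand e^(ix) = Σ (ix)^k / k!. Since i² = -1, the even-k terms are Σ (-1)^m x^(2m)/(2m)! = cos(x) and the odd-k terms are i · Σ (-1)^m x^(2m+1)/(2m+1)! = i·sin(x).
So the two sides agree for every real x for which both sides are defined.

Conclusion: Yes, this is an identity.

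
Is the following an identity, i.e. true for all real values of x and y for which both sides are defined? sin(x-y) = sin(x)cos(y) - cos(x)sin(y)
Yes, this is an identity.

Claim: sin(x-y) = sin(x)cos(y) - cos(x)sin(y).
Reasoning: Replace y by -y in sin(x+y) = sin(x)cos(y) + cos(x)sin(y) and use cos(-y) = cos(y), sin(-y) = -sin(y): sin(x-y) = sin(x)cos(y) - cos(x)sin(y).
So the two sides agree for all real values of x and y for which both sides are defined.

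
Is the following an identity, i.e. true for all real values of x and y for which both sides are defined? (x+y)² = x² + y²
No, this is NOT an identity.

Claim: (x+y)² = x² + y².
Test a specific point where both sides are defined: x = -3, y = 1.
LHS = (x+y)² ≈ 4.0000
RHS = x² + y² ≈ 10.0000
Since 4.0000 ≠ 10.0000, the equation fails at this point, so it cannot hold for all real values of x and y for which both sides are defined.
The correct expansion is (x+y)² = x² + 2xy + y²; the cross term 2xy is missing.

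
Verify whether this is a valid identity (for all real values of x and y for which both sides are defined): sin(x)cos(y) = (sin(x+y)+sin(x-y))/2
Yes, this is an identity.

Claim: sin(x)cos(y) = (sin(x+y)+sin(x-y))/2.
Reasoning: sin(x+y) = sin(x)cos(y) + cos(x)sin(y) and sin(x-y) = sin(x)cos(y) - cos(x)sin(y). Adding, sin(x+y) + sin(x-y) = 2sin(x)cos(y); divide by 2.
So the two sides agree for all real values of x and y for which both sides are defined.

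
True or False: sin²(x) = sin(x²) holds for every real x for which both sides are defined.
Claim: sin²(x) = sin(x²).
Test a specific point where both sides are defined: x = -π/3.
LHS = sin²(x) ≈ 0.7500
RHS = sin(x²) ≈ 0.8897
Since 0.7500 ≠ 0.8897, the equation fails at this point, so it cannot hold for every real x for which both sides are defined.
sin²(x) means (sin x)², squaring the output; sin(x²) squares the input. These are different functions.

Conclusion: False.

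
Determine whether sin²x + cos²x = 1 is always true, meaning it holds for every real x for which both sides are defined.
Yes, this is an identity.

Claim: sin²x + cos²x = 1.
Reasoning: The point (cos x, sin x) lies on the unit circle X² + Y² = 1, so cos²x + sin²x = 1 for every real x.
So the two sides agree for every real x for which both sides are defined.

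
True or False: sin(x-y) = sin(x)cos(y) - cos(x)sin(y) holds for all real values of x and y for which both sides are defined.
Claim: sin(x-y) = sin(x)cos(y) - cos(x)sin(y).
Reasoning: Replace y by -y in sin(x+y) = sin(x)cos(y) + cos(x)sin(y) and use cos(-y) = cos(y), sin(-y) = -sin(y): sin(x-y) = sin(x)cos(y) - cos(x)sin(y).
So the two sides agree for all real values of x and y for which both sides are defined.

Conclusion: True.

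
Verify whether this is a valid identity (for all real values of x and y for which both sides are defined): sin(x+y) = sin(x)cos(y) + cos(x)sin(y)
Claim: sin(x+y) = sin(x)cos(y) + cos(x)sin(y).
Reasoning: By Euler's formula e^(i(x+y)) = e^(ix)·e^(iy) = (cos x + i·sin x)(cos y + i·sin y). The imaginary part of the left side is sin(x+y); the imaginary part of the product is sin(x)cos(y) + cos(x)sin(y).
So the two sides agree for all real values of x and y for which both sides are defined.

Conclusion: Yes, this is an identity.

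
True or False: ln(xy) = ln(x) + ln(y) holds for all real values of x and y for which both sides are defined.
True.

Claim: ln(xy) = ln(x) + ln(y).
Reasoning: Both sides are simultaneously defined only when x, y > 0. Write x = e^p, y = e^q (p = ln x, q = ln y). Then xy = e^p · e^q = e^(p+q), so ln(xy) = p + q = ln(x) + ln(y).
So the two sides agree for all real values of x and y for which both sides are defined.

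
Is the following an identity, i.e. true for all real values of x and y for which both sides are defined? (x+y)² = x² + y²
No, this is NOT an identity.

Claim: (x+y)² = x² + y².
Test a specific point where both sides are defined: x = 3/2, y = 1/2.
LHS = (x+y)² ≈ 4.0000
RHS = x² + y² ≈ 2.5000
Since 4.0000 ≠ 2.5000, the equation fails at this point, so it cannot hold for all real values of x and y for which both sides are defined.
The correct expansion is (x+y)² = x² + 2xy + y²; the cross term 2xy is missing.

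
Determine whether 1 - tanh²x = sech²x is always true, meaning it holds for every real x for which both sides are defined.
Yes, this is an identity.

Claim: 1 - tanh²x = sech²x.
Reasoning: Divide cosh²x - sinh²x = 1 through by cosh²x (never zero): 1 - tanh²x = 1/cosh²x = sech²x.
So the two sides agree for every real x for which both sides are defined.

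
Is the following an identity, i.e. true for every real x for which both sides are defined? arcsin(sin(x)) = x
Claim: arcsin(sin(x)) = x.
Test a specific point where both sides are defined: x = 2π/3.
LHS = arcsin(sin(x)) ≈ 1.0472
RHS = x ≈ 2.0944
Since 1.0472 ≠ 2.0944, the equation fails at this point, so it cannot hold for every real x for which both sides are defined.
arcsin only returns values in [-π/2, π/2], so arcsin(sin(x)) = x holds only for x in that interval, not for all real x.

Conclusion: No, this is NOT an identity.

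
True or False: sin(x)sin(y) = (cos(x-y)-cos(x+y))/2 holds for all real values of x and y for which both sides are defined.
Claim: sin(x)sin(y) = (cos(x-y)-cos(x+y))/2.
Reasoning: cos(x-y) = cos(x)cos(y) + sin(x)sin(y) and cos(x+y) = cos(x)cos(y) - sin(x)sin(y). Subtracting, cos(x-y) - cos(x+y) = 2sin(x)sin(y); divide by 2.
So the two sides agree for all real values of x and y for which both sides are defined.

Conclusion: True.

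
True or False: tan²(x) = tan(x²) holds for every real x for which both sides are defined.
False.

Claim: tan²(x) = tan(x²).
Test a specific point where both sides are defined: x = 2π/3.
LHS = tan²(x) ≈ 3.0000
RHS = tan(x²) ≈ 2.9590
Since 3.0000 ≠ 2.9590, the equation fails at this point, so it cannot hold for every real x for which both sides are defined.
tan²(x) means (tan x)², squaring the output; tan(x²) squares the input. These are different functions.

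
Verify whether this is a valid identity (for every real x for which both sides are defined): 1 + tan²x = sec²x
Yes, this is an identity.

Claim: 1 + tan²x = sec²x.
Reasoning: Start from sin²x + cos²x = 1 and divide every term by cos²x (allowed wherever tan x and sec x are defined): tan²x + 1 = 1/cos²x = sec²x.
So the two sides agree for every real x for which both sides are defined.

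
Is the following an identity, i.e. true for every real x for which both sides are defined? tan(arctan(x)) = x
Yes, this is an identity.

Claim: tan(arctan(x)) = x.
Reasoning: For every real x, arctan(x) is by definition the angle in (-π/2, π/2) whose tangent equals x. Taking the tangent of that angle returns x.
So the two sides agree for every real x for which both sides are defined.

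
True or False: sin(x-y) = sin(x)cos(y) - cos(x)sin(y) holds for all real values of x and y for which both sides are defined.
Claim: sin(x-y) = sin(x)cos(y) - cos(x)sin(y).
Reasoning: Replace y by -y in sin(x+y) = sin(x)cos(y) + cos(x)sin(y) and use cos(-y) = cos(y), sin(-y) = -sin(y): sin(x-y) = sin(x)cos(y) - cos(x)sin(y).
So the two sides agree for all real values of x and y for which both sides are defined.

Conclusion: True.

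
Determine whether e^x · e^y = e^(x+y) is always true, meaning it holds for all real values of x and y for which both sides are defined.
Claim: e^x · e^y = e^(x+y).
Reasoning: This is the law of exponents for a common base: multiplying powers adds exponents. E.g. from the series, (Σ x^j/j!)(Σ y^k/k!) = Σ_m (Σ_{j+k=m} x^j y^k/(j!k!)) = Σ_m (x+y)^m/m! by the binomial theorem.
So the two sides agree for all real values of x and y for which both sides are defined.

Conclusion: Yes, this is an identity.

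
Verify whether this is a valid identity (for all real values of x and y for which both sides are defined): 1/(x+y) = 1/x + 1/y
No, this is NOT an identity.

Claim: 1/(x+y) = 1/x + 1/y.
Test a specific point where both sides are defined: x = 1/2, y = 3/2.
LHS = 1/(x+y) ≈ 0.5000
RHS = 1/x + 1/y ≈ 2.6667
Since 0.5000 ≠ 2.6667, the equation fails at this point, so it cannot hold for all real values of x and y for which both sides are defined.
1/x + 1/y = (x+y)/(xy), which is not 1/(x+y).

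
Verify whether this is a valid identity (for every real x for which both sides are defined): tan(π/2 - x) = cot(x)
Yes, this is an identity.

Claim: tan(π/2 - x) = cot(x).
Reasoning: tan(π/2 - x) = sin(π/2 - x)/cos(π/2 - x) = cos(x)/sin(x) = cot(x), using the cofunction identities sin(π/2 - x) = cos(x) and cos(π/2 - x) = sin(x).
So the two sides agree for every real x for which both sides are defined.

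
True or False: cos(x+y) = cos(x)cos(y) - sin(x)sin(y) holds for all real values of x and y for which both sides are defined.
Claim: cos(x+y) = cos(x)cos(y) - sin(x)sin(y).
Reasoning: By Euler's formula e^(i(x+y)) = e^(ix)·e^(iy) = (cos x + i·sin x)(cos y + i·sin y). The real part of the left side is cos(x+y); the real part of the product is cos(x)cos(y) - sin(x)sin(y) (since i·i = -1).
So the two sides agree for all real values of x and y for which both sides are defined.

Conclusion: True.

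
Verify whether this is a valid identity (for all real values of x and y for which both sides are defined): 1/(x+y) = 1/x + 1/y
No, this is NOT an identity.

Claim: 1/(x+y) = 1/x + 1/y.
Test a specific point where both sides are defined: x = -1, y = -2.
LHS = 1/(x+y) ≈ -0.3333
RHS = 1/x + 1/y ≈ -1.5000
Since -0.3333 ≠ -1.5000, the equation fails at this point, so it cannot hold for all real values of x and y for which both sides are defined.
1/x + 1/y = (x+y)/(xy), which is not 1/(x+y).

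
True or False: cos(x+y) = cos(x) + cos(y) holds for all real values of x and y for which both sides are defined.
Claim: cos(x+y) = cos(x) + cos(y).
Test a specific point where both sides are defined: x = π/2, y = π/6.
LHS = cos(x+y) ≈ -0.5000
RHS = cos(x) + cos(y) ≈ 0.8660
Since -0.5000 ≠ 0.8660, the equation fails at this point, so it cannot hold for all real values of x and y for which both sides are defined.
The correct expansion is cos(x+y) = cos(x)cos(y) - sin(x)sin(y); cosine is not additive.

Conclusion: False.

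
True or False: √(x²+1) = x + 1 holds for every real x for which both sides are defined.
False.

Claim: √(x²+1) = x + 1.
Test a specific point where both sides are defined: x = 2.
LHS = √(x²+1) ≈ 2.2361
RHS = x + 1 ≈ 3.0000
Since 2.2361 ≠ 3.0000, the equation fails at this point, so it cannot hold for every real x for which both sides are defined.
(x+1)² = x² + 2x + 1 ≠ x² + 1 unless x = 0.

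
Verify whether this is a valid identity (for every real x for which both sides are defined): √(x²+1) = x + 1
No, this is NOT an identity.

Claim: √(x²+1) = x + 1.
Test a specific point where both sides are defined: x = 2.
LHS = √(x²+1) ≈ 2.2361
RHS = x + 1 ≈ 3.0000
Since 2.2361 ≠ 3.0000, the equation fails at this point, so it cannot hold for every real x for which both sides are defined.
(x+1)² = x² + 2x + 1 ≠ x² + 1 unless x = 0.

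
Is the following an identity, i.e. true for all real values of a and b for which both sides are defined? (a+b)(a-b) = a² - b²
Claim: (a+b)(a-b) = a² - b².
Reasoning: Expand: (a+b)(a-b) = a² - ab + ba - b² = a² - b² (the cross terms cancel).
So the two sides agree for all real values of a and b for which both sides are defined.

Conclusion: Yes, this is an identity.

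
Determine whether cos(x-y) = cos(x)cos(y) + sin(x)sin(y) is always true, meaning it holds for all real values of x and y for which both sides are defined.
Yes, this is an identity.

Claim: cos(x-y) = cos(x)cos(y) + sin(x)sin(y).
Reasoning: Replace y by -y in cos(x+y) = cos(x)cos(y) - sin(x)sin(y) and use cos(-y) = cos(y), sin(-y) = -sin(y): cos(x-y) = cos(x)cos(y) + sin(x)sin(y).
So the two sides agree for all real values of x and y for which both sides are defined.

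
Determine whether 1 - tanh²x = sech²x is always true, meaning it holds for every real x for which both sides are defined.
Yes, this is an identity.

Claim: 1 - tanh²x = sech²x.
Reasoning: Divide cosh²x - sinh²x = 1 through by cosh²x (never zero): 1 - tanh²x = 1/cosh²x = sech²x.
So the two sides agree for every real x for which both sides are defined.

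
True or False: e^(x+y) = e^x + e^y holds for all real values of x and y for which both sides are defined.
False.

Claim: e^(x+y) = e^x + e^y.
Test a specific point where both sides are defined: x = 1/2, y = 2.
LHS = e^(x+y) ≈ 12.1825
RHS = e^x + e^y ≈ 9.0378
Since 12.1825 ≠ 9.0378, the equation fails at this point, so it cannot hold for all real values of x and y for which both sides are defined.
The correct rule is e^(x+y) = e^x · e^y (a product, not a sum).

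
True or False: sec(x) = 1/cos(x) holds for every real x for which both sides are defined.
True.

Claim: sec(x) = 1/cos(x).
Reasoning: sec(x) is by definition the reciprocal of cos(x), wherever cos(x) ≠ 0.
So the two sides agree for every real x for which both sides are defined.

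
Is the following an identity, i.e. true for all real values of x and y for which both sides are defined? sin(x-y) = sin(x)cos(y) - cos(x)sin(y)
Yes, this is an identity.

Claim: sin(x-y) = sin(x)cos(y) - cos(x)sin(y).
Reasoning: Replace y by -y in sin(x+y) = sin(x)cos(y) + cos(x)sin(y) and use cos(-y) = cos(y), sin(-y) = -sin(y): sin(x-y) = sin(x)cos(y) - cos(x)sin(y).
So the two sides agree for all real values of x and y for which both sides are defined.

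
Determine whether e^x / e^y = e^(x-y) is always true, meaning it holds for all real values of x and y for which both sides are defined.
Claim: e^x / e^y = e^(x-y).
Reasoning: 1/e^y = e^(-y), so e^x / e^y = e^x · e^(-y) = e^(x + (-y)) = e^(x-y) by the product rule for exponents.
So the two sides agree for all real values of x and y for which both sides are defined.

Conclusion: Yes, this is an identity.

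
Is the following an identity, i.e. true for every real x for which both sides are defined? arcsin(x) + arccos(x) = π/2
Claim: arcsin(x) + arccos(x) = π/2.
Reasoning: Both sides are defined for -1 ≤ x ≤ 1. Let θ = arcsin(x), so sin θ = x and θ ∈ [-π/2, π/2]. Then cos(π/2 - θ) = sin θ = x and π/2 - θ ∈ [0, π], which is exactly the range of arccos, so arccos(x) = π/2 - θ. Adding: arcsin(x) + arccos(x) = θ + (π/2 - θ) = π/2.
So the two sides agree for every real x for which both sides are defined.

Conclusion: Yes, this is an identity.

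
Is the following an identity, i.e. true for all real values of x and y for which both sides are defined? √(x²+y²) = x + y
Claim: √(x²+y²) = x + y.
Test a specific point where both sides are defined: x = 3/2, y = -3.
LHS = √(x²+y²) ≈ 3.3541
RHS = x + y ≈ -1.5000
Since 3.3541 ≠ -1.5000, the equation fails at this point, so it cannot hold for all real values of x and y for which both sides are defined.
(x+y)² = x² + 2xy + y², not x² + y², so the square root does not split this way.

Conclusion: No, this is NOT an identity.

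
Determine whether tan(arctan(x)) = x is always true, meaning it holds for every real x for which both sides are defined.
Claim: tan(arctan(x)) = x.
Reasoning: For every real x, arctan(x) is by definition the angle in (-π/2, π/2) whose tangent equals x. Taking the tangent of that angle returns x.
So the two sides agree for every real x for which both sides are defined.

Conclusion: Yes, this is an identity.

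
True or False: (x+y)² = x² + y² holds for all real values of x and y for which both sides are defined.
False.

Claim: (x+y)² = x² + y².
Test a specific point where both sides are defined: x = -2, y = 4.
LHS = (x+y)² ≈ 4.0000
RHS = x² + y² ≈ 20.0000
Since 4.0000 ≠ 20.0000, the equation fails at this point, so it cannot hold for all real values of x and y for which both sides are defined.
The correct expansion is (x+y)² = x² + 2xy + y²; the cross term 2xy is missing.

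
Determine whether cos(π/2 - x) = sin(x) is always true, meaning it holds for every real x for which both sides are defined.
Claim: cos(π/2 - x) = sin(x).
Reasoning: Use cos(u - v) = cos(u)cos(v) + sin(u)sin(v) with u = π/2, v = x: cos(π/2)cos(x) + sin(π/2)sin(x) = 0·cos(x) + 1·sin(x) = sin(x).
So the two sides agree for every real x for which both sides are defined.

Conclusion: Yes, this is an identity.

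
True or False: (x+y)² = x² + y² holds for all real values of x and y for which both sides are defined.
False.

Claim: (x+y)² = x² + y².
Test a specific point where both sides are defined: x = 1/2, y = 3.
LHS = (x+y)² ≈ 12.2500
RHS = x² + y² ≈ 9.2500
Since 12.2500 ≠ 9.2500, the equation fails at this point, so it cannot hold for all real values of x and y for which both sides are defined.
The correct expansion is (x+y)² = x² + 2xy + y²; the cross term 2xy is missing.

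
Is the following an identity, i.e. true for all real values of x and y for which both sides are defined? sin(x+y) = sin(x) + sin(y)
Claim: sin(x+y) = sin(x) + sin(y).
Test a specific point where both sides are defined: x = π/4, y = -π/2.
LHS = sin(x+y) ≈ -0.7071
RHS = sin(x) + sin(y) ≈ -0.2929
Since -0.7071 ≠ -0.2929, the equation fails at this point, so it cannot hold for all real values of x and y for which both sides are defined.
The correct expansion is sin(x+y) = sin(x)cos(y) + cos(x)sin(y); sine is not additive.

Conclusion: No, this is NOT an identity.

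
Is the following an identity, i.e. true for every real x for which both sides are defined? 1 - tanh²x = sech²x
Yes, this is an identity.

Claim: 1 - tanh²x = sech²x.
Reasoning: Divide cosh²x - sinh²x = 1 through by cosh²x (never zero): 1 - tanh²x = 1/cosh²x = sech²x.
So the two sides agree for every real x for which both sides are defined.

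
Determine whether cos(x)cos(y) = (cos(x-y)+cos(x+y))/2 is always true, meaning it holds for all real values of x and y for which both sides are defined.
Yes, this is an identity.

Claim: cos(x)cos(y) = (cos(x-y)+cos(x+y))/2.
Reasoning: cos(x-y) = cos(x)cos(y) + sin(x)sin(y) and cos(x+y) = cos(x)cos(y) - sin(x)sin(y). Adding, cos(x-y) + cos(x+y) = 2cos(x)cos(y); divide by 2.
So the two sides agree for all real values of x and y for which both sides are defined.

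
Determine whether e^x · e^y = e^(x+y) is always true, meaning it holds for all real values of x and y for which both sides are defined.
Yes, this is an identity.

Claim: e^x · e^y = e^(x+y).
Reasoning: This is the law of exponents for a common base: multiplying powers adds exponents. E.g. from the series, (Σ x^j/j!)(Σ y^k/k!) = Σ_m (Σ_{j+k=m} x^j y^k/(j!k!)) = Σ_m (x+y)^m/m! by the binomial theorem.
So the two sides agree for all real values of x and y for which both sides are defined.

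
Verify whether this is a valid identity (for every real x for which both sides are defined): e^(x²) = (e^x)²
Claim: e^(x²) = (e^x)².
Test a specific point where both sides are defined: x = -2.
LHS = e^(x²) ≈ 54.5982
RHS = (e^x)² ≈ 0.0183
Since 54.5982 ≠ 0.0183, the equation fails at this point, so it cannot hold for every real x for which both sides are defined.
(e^x)² = e^(2x), and 2x ≠ x² in general.

Conclusion: No, this is NOT an identity.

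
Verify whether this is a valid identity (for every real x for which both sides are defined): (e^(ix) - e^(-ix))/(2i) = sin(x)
Yes, this is an identity.

Claim: (e^(ix) - e^(-ix))/(2i) = sin(x).
Reasoning: By Euler's formula e^(ix) = cos(x) + i·sin(x) and e^(-ix) = cos(x) - i·sin(x). Subtracting cancels the cosine terms: e^(ix) - e^(-ix) = 2i·sin(x); divide by 2i.
So the two sides agree for every real x for which both sides are defined.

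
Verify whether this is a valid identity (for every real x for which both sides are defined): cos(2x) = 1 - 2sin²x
Yes, this is an identity.

Claim: cos(2x) = 1 - 2sin²x.
Reasoning: cos(2x) = cos²x - sin²x. Replace cos²x by 1 - sin²x: (1 - sin²x) - sin²x = 1 - 2sin²x.
So the two sides agree for every real x for which both sides are defined.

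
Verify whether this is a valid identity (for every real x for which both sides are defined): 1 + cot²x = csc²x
Claim: 1 + cot²x = csc²x.
Reasoning: Start from sin²x + cos²x = 1 and divide every term by sin²x (allowed wherever cot x and csc x are defined): 1 + cot²x = 1/sin²x = csc²x.
So the two sides agree for every real x for which both sides are defined.

Conclusion: Yes, this is an identity.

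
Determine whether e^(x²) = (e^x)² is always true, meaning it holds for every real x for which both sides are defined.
No, this is NOT an identity.

Claim: e^(x²) = (e^x)².
Test a specific point where both sides are defined: x = 3/2.
LHS = e^(x²) ≈ 9.4877
RHS = (e^x)² ≈ 20.0855
Since 9.4877 ≠ 20.0855, the equation fails at this point, so it cannot hold for every real x for which both sides are defined.
(e^x)² = e^(2x), and 2x ≠ x² in general.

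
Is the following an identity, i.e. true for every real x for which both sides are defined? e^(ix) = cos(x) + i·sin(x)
Yes, this is an identity.

Claim: e^(ix) = cos(x) + i·sin(x).
Reasoning: Euler's formula. Expand e^(ix) = Σ (ix)^k / k!. Since i² = -1, the even-k terms are Σ (-1)^m x^(2m)/(2m)! = cos(x) and the odd-k terms are i · Σ (-1)^m x^(2m+1)/(2m+1)! = i·sin(x).
So the two sides agree for every real x for which both sides are defined.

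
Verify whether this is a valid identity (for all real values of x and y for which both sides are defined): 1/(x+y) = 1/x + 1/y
No, this is NOT an identity.

Claim: 1/(x+y) = 1/x + 1/y.
Test a specific point where both sides are defined: x = 2, y = 3/2.
LHS = 1/(x+y) ≈ 0.2857
RHS = 1/x + 1/y ≈ 1.1667
Since 0.2857 ≠ 1.1667, the equation fails at this point, so it cannot hold for all real values of x and y for which both sides are defined.
1/x + 1/y = (x+y)/(xy), which is not 1/(x+y).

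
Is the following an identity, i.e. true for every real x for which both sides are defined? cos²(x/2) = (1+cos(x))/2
Yes, this is an identity.

Claim: cos²(x/2) = (1+cos(x))/2.
Reasoning: Use cos(2θ) = 2cos²θ - 1 with θ = x/2: cos(x) = 2cos²(x/2) - 1. Solving for cos²(x/2) gives (1 + cos(x))/2.
So the two sides agree for every real x for which both sides are defined.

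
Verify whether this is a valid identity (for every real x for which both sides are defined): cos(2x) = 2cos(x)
No, this is NOT an identity.

Claim: cos(2x) = 2cos(x).
Test a specific point where both sides are defined: x = -π/3.
LHS = cos(2x) ≈ -0.5000
RHS = 2cos(x) ≈ 1.0000
Since -0.5000 ≠ 1.0000, the equation fails at this point, so it cannot hold for every real x for which both sides are defined.
The correct double-angle formula is cos(2x) = cos²x - sin²x.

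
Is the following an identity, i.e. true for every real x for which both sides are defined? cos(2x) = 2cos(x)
Claim: cos(2x) = 2cos(x).
Test a specific point where both sides are defined: x = π/4.
LHS = cos(2x) ≈ 0.0000
RHS = 2cos(x) ≈ 1.4142
Since 0.0000 ≠ 1.4142, the equation fails at this point, so it cannot hold for every real x for which both sides are defined.
The correct double-angle formula is cos(2x) = cos²x - sin²x.

Conclusion: No, this is NOT an identity.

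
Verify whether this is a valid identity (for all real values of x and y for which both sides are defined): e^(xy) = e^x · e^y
No, this is NOT an identity.

Claim: e^(xy) = e^x · e^y.
Test a specific point where both sides are defined: x = 4, y = 2.
LHS = e^(xy) ≈ 2980.9580
RHS = e^x · e^y ≈ 403.4288
Since 2980.9580 ≠ 403.4288, the equation fails at this point, so it cannot hold for all real values of x and y for which both sides are defined.
e^x · e^y = e^(x+y), not e^(xy).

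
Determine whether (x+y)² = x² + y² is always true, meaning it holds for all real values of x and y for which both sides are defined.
Claim: (x+y)² = x² + y².
Test a specific point where both sides are defined: x = 2, y = 1.
LHS = (x+y)² ≈ 9.0000
RHS = x² + y² ≈ 5.0000
Since 9.0000 ≠ 5.0000, the equation fails at this point, so it cannot hold for all real values of x and y for which both sides are defined.
The correct expansion is (x+y)² = x² + 2xy + y²; the cross term 2xy is missing.

Conclusion: No, this is NOT an identity.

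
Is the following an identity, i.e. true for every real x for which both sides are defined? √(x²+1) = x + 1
No, this is NOT an identity.

Claim: √(x²+1) = x + 1.
Test a specific point where both sides are defined: x = 2.
LHS = √(x²+1) ≈ 2.2361
RHS = x + 1 ≈ 3.0000
Since 2.2361 ≠ 3.0000, the equation fails at this point, so it cannot hold for every real x for which both sides are defined.
(x+1)² = x² + 2x + 1 ≠ x² + 1 unless x = 0.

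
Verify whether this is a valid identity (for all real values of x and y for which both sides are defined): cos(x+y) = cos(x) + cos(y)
Claim: cos(x+y) = cos(x) + cos(y).
Test a specific point where both sides are defined: x = π/4, y = π/3.
LHS = cos(x+y) ≈ -0.2588
RHS = cos(x) + cos(y) ≈ 1.2071
Since -0.2588 ≠ 1.2071, the equation fails at this point, so it cannot hold for all real values of x and y for which both sides are defined.
The correct expansion is cos(x+y) = cos(x)cos(y) - sin(x)sin(y); cosine is not additive.

Conclusion: No, this is NOT an identity.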